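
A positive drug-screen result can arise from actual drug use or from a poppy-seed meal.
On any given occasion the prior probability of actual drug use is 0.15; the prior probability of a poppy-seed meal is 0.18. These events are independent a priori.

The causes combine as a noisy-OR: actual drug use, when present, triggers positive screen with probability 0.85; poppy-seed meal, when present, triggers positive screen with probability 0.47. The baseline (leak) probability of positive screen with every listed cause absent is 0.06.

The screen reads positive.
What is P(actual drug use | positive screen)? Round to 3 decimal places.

P(actual drug use | positive screen) ≈ 0.524

Under noisy-OR, P(positive screen | causes) = 1 − (1−0.06)·∏(1−qᵢ) over the active causes.
For the numerator, keep only actual drug use=true terms: 0.105657 + 0.024982 = 0.130639
Denominator P(positive screen): 0.06*0.85*0.82 + 0.5018*0.85*0.18 + 0.859*0.15*0.82 + 0.92527*0.15*0.18 = 0.249234
Posterior = 0.130639 / 0.249234 ≈ 0.524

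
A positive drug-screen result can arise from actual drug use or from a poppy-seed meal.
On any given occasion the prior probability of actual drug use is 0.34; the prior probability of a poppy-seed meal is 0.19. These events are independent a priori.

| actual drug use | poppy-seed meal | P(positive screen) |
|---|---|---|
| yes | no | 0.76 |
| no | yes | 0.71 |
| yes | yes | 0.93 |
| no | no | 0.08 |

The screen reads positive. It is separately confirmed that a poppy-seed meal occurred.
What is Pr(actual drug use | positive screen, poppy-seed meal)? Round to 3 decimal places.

Pr(actual drug use | positive screen, poppy-seed meal) ≈ 0.403

P(positive screen | poppy-seed meal) = 0.71·0.66 + 0.93·0.34 = 0.468600 + 0.316200 = 0.784800
The actual drug use-present share is 0.93·0.34 = 0.316200.
Hence the posterior is 0.316200/0.784800 ≈ 0.403.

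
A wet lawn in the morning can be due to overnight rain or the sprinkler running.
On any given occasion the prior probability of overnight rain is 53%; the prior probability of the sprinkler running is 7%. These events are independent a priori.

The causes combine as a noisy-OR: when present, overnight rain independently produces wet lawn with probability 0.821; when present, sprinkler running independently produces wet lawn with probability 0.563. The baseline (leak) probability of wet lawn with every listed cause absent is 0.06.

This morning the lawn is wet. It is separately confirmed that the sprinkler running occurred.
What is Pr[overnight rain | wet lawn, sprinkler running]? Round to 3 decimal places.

Pr[overnight rain | wet lawn, sprinkler running] ≈ 0.639

Under noisy-OR, P(wet lawn | causes) = 1 − (1−0.06)·∏(1−qᵢ) over the active causes.
Sum P(wet lawn|·) weighted by the priors over both values of overnight rain:
  P(wet lawn | sprinkler running) = 0.58922*0.47 + 0.92647*0.53
        = 0.276933 + 0.491029 = 0.767962
Keeping only the overnight rain-present terms gives 0.491029, so
  P(overnight rain | wet lawn, sprinkler running) = 0.491029 / 0.767962 ≈ 0.639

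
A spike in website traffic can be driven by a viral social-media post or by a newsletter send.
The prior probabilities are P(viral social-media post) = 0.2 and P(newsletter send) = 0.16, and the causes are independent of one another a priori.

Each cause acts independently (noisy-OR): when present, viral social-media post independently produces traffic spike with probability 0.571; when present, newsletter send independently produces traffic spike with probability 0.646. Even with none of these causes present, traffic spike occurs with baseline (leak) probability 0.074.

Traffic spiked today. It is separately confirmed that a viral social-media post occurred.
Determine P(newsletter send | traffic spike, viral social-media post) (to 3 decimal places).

P(newsletter send | traffic spike, viral social-media post) ≈ 0.214

Under noisy-OR, P(traffic spike | causes) = 1 − (1−0.074)·∏(1−qᵢ) over the active causes.
For the numerator, keep only newsletter send=true terms: 0.859372*0.16 = 0.137500
Denominator P(traffic spike | viral social-media post): 0.602746*0.84 + 0.859372*0.16 = 0.643807
Posterior = 0.137500 / 0.643807 ≈ 0.214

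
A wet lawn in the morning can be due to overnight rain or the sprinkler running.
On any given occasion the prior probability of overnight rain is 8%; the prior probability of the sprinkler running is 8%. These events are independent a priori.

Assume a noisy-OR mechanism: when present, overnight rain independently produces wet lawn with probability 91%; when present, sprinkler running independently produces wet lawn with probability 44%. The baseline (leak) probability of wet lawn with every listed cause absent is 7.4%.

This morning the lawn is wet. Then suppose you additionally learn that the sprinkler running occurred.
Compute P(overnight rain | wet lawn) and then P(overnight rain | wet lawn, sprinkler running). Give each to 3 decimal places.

Under noisy-OR, P(wet lawn | causes) = 1 − (1−0.074)·∏(1−qᵢ) over the active causes.
By total probability over the 4 (overnight rain, sprinkler running) configurations:
  P(wet lawn) = 0.074×0.92×0.92 + 0.48144×0.92×0.08 + 0.91666×0.08×0.92 + 0.95333×0.08×0.08
        = 0.062634 + 0.035434 + 0.067466 + 0.006101 = 0.171635
Keeping only the overnight rain-present terms gives 0.073567, so
  P(overnight rain | wet lawn) = 0.073567 / 0.171635 ≈ 0.429

With the extra evidence:
P(wet lawn | sprinkler running) = 0.48144×0.92 + 0.95333×0.08 = 0.442925 + 0.076266 = 0.519191
Of this, 0.076266 comes from 0.95333×0.08 (the overnight rain=true cases).
So P(overnight rain | wet lawn, sprinkler running) = 0.076266/0.519191 ≈ 0.147.

P(overnight rain | wet lawn) ≈ 0.429; P(overnight rain | wet lawn, sprinkler running) ≈ 0.147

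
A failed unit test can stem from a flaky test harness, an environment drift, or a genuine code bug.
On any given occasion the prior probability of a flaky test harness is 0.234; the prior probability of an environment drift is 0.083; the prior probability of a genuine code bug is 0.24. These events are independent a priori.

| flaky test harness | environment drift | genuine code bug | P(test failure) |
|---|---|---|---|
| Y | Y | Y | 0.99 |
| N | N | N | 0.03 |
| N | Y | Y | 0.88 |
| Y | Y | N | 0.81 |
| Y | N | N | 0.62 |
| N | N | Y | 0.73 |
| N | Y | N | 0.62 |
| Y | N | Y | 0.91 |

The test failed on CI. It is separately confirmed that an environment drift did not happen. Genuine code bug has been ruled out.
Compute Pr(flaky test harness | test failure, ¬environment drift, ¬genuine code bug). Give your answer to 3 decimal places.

Pr(flaky test harness | test failure, ¬environment drift, ¬genuine code bug) ≈ 0.863

P(test failure | ¬environment drift, ¬genuine code bug) = 0.03*0.766 + 0.62*0.234 = 0.022980 + 0.145080 = 0.168060
Of this, 0.145080 comes from 0.62*0.234 (the flaky test harness=true cases).
P(flaky test harness | test failure, ¬environment drift, ¬genuine code bug) = 0.145080 / 0.168060 ≈ 0.863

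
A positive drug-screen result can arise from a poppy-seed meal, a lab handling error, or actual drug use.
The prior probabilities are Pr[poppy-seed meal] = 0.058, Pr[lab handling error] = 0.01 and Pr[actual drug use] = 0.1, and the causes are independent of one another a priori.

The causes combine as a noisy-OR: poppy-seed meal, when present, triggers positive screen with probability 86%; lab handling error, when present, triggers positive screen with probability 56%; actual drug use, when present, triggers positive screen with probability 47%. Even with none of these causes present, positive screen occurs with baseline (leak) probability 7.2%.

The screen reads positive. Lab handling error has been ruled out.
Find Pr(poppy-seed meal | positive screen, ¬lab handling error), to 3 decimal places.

Under noisy-OR, P(positive screen | causes) = 1 − (1−0.072)·∏(1−qᵢ) over the active causes.
Weight on poppy-seed meal=true, given the evidence: 0.045418 + 0.005401 = 0.050819
Normalizer over all consistent configurations: 0.072*0.942*0.9 + 0.50816*0.942*0.1 + 0.87008*0.058*0.9 + 0.931142*0.058*0.1 = 0.159730
Posterior = 0.050819 / 0.159730 ≈ 0.318

Pr(poppy-seed meal | positive screen, ¬lab handling error) ≈ 0.318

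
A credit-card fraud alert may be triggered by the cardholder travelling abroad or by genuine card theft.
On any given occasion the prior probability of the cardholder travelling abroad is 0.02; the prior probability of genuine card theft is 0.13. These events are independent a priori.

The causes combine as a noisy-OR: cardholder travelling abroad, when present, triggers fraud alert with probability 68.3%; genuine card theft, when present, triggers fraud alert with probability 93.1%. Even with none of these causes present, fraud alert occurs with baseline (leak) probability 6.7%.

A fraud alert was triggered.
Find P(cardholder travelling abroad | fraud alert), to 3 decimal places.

P(cardholder travelling abroad | fraud alert) ≈ 0.077

Under noisy-OR, P(fraud alert | causes) = 1 − (1−0.067)·∏(1−qᵢ) over the active causes.
Weight on cardholder travelling abroad=true, given the evidence: 0.012254 + 0.002547 = 0.014801
The normalizing constant is 0.067*0.98*0.87 + 0.935623*0.98*0.13 + 0.704239*0.02*0.87 + 0.979592*0.02*0.13 = 0.191123
Posterior = 0.014801 / 0.191123 ≈ 0.077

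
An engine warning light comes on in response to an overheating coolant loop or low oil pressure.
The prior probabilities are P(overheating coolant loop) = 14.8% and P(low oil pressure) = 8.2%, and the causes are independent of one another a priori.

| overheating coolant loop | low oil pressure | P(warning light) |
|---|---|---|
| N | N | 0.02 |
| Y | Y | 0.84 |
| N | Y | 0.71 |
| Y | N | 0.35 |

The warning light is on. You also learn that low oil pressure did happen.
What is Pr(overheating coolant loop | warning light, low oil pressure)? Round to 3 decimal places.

Pr(overheating coolant loop | warning light, low oil pressure) ≈ 0.170

For the numerator, keep only overheating coolant loop=true terms: 0.84·0.148 = 0.124320
Normalizer over all consistent configurations: 0.71·0.852 + 0.84·0.148 = 0.729240
Posterior = 0.124320 / 0.729240 ≈ 0.170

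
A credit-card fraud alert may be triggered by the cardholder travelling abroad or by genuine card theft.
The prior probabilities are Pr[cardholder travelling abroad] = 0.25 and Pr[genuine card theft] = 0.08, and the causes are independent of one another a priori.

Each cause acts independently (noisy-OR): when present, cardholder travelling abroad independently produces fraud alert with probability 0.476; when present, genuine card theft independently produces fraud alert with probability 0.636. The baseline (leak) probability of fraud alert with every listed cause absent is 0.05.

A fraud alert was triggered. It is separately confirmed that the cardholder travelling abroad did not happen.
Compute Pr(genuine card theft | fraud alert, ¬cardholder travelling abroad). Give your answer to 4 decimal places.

Under noisy-OR, P(fraud alert | causes) = 1 − (1−0.05)·∏(1−qᵢ) over the active causes.
Weight on genuine card theft=true, given the evidence: 0.6542*0.08 = 0.052336
Denominator P(fraud alert | ¬cardholder travelling abroad): 0.05*0.92 + 0.6542*0.08 = 0.098336
Posterior = 0.052336 / 0.098336 ≈ 0.5322

Pr(genuine card theft | fraud alert, ¬cardholder travelling abroad) ≈ 0.5322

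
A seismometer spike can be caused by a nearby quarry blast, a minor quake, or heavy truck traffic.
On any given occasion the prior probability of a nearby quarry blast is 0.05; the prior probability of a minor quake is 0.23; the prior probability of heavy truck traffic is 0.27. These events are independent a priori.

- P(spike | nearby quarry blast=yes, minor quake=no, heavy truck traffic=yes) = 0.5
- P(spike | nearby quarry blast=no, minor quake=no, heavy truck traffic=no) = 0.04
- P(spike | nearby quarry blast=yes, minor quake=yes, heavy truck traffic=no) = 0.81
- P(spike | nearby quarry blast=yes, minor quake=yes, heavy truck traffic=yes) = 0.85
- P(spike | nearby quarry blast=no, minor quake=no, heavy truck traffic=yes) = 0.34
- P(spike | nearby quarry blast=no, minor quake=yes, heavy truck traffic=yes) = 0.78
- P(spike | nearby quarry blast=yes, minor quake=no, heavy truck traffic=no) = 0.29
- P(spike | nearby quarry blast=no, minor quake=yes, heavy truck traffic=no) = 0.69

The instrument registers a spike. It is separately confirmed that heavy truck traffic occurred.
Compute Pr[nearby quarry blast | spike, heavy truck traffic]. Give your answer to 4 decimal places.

By total probability over the 4 (nearby quarry blast, minor quake) configurations:
  P(spike | heavy truck traffic) = 0.34·0.95·0.77 + 0.78·0.95·0.23 + 0.5·0.05·0.77 + 0.85·0.05·0.23
        = 0.248710 + 0.170430 + 0.019250 + 0.009775 = 0.448165
Configurations with nearby quarry blast contribute 0.029025, so
  P(nearby quarry blast | spike, heavy truck traffic) = 0.029025 / 0.448165 ≈ 0.0648

Pr[nearby quarry blast | spike, heavy truck traffic] ≈ 0.0648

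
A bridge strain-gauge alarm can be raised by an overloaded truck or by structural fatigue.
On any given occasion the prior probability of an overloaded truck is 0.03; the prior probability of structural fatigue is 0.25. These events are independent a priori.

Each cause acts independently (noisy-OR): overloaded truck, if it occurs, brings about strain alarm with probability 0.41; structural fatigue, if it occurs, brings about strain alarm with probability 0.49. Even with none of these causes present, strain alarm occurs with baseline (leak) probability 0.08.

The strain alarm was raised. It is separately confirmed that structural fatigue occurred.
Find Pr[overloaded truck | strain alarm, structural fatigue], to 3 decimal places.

Pr[overloaded truck | strain alarm, structural fatigue] ≈ 0.040

Under noisy-OR, P(strain alarm | causes) = 1 − (1−0.08)·∏(1−qᵢ) over the active causes.
Weight on overloaded truck=true, given the evidence: 0.723172·0.03 = 0.021695
The normalizing constant is 0.5308·0.97 + 0.723172·0.03 = 0.536571
P(overloaded truck | strain alarm, structural fatigue) = 0.021695/0.536571 ≈ 0.040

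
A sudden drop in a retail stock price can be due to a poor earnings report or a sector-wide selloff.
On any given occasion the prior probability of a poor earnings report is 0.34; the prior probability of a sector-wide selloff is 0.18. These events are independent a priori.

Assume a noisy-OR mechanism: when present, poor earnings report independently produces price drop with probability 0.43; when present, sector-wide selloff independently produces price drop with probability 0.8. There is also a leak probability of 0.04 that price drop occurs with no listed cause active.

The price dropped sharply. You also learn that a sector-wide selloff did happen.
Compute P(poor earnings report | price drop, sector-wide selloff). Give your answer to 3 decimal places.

Under noisy-OR, P(price drop | causes) = 1 − (1−0.04)·∏(1−qᵢ) over the active causes.
P(price drop | sector-wide selloff) = 0.808×0.66 + 0.89056×0.34 = 0.533280 + 0.302790 = 0.836070
Restricting to configurations with poor earnings report present: 0.89056×0.34 = 0.302790.
P(poor earnings report | price drop, sector-wide selloff) = 0.302790 / 0.836070 ≈ 0.362

P(poor earnings report | price drop, sector-wide selloff) ≈ 0.362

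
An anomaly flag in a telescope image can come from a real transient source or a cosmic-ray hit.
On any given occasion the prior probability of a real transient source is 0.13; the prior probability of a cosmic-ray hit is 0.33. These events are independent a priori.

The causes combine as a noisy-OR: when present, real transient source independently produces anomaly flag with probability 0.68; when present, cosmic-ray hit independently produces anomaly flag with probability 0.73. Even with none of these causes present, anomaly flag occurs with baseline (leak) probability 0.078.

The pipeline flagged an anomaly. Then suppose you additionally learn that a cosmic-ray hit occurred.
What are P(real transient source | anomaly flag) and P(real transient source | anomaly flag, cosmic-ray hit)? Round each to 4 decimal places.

Under noisy-OR, P(anomaly flag | causes) = 1 − (1−0.078)·∏(1−qᵢ) over the active causes.
Enumerate the 4 (real transient source, cosmic-ray hit) configurations and weight by the priors:
  P(anomaly flag) = 0.078·0.87·0.67 + 0.75106·0.87·0.33 + 0.70496·0.13·0.67 + 0.920339·0.13·0.33
        = 0.045466 + 0.215629 + 0.061402 + 0.039483 = 0.361980
Configurations with real transient source contribute 0.100885, so
  P(real transient source | anomaly flag) = 0.100885 / 0.361980 ≈ 0.2787

With the extra evidence:
P(anomaly flag | cosmic-ray hit) = 0.75106*0.87 + 0.920339*0.13 = 0.653422 + 0.119644 = 0.773066
The real transient source-present share is 0.920339*0.13 = 0.119644.
P(real transient source | anomaly flag, cosmic-ray hit) = 0.119644 / 0.773066 ≈ 0.1548
This is intercausal reasoning (explaining away): once cosmic-ray hit accounts for the anomaly flag, real transient source becomes less likely.

P(real transient source | anomaly flag) ≈ 0.2787; P(real transient source | anomaly flag, cosmic-ray hit) ≈ 0.1548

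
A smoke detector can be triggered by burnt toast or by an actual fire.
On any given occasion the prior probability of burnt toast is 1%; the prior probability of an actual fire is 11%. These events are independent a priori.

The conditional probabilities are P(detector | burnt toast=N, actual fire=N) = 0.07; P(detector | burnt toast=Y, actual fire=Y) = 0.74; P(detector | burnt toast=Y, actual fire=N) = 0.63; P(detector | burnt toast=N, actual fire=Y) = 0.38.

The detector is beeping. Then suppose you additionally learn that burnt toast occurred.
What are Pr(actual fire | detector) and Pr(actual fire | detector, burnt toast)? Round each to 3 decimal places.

Pr(actual fire | detector) ≈ 0.385; Pr(actual fire | detector, burnt toast) ≈ 0.127

Sum P(detector|·) weighted by the priors over the 4 (burnt toast, actual fire) configurations:
  P(detector) = 0.07*0.99*0.89 + 0.38*0.99*0.11 + 0.63*0.01*0.89 + 0.74*0.01*0.11
        = 0.061677 + 0.041382 + 0.005607 + 0.000814 = 0.109480
Keeping only the actual fire-present terms gives 0.042196, so
  P(actual fire | detector) = 0.042196 / 0.109480 ≈ 0.385

Now condition on the additional information:
P(detector | burnt toast) = 0.63·0.89 + 0.74·0.11 = 0.560700 + 0.081400 = 0.642100
The actual fire-present share is 0.74·0.11 = 0.081400.
So P(actual fire | detector, burnt toast) = 0.081400/0.642100 ≈ 0.127.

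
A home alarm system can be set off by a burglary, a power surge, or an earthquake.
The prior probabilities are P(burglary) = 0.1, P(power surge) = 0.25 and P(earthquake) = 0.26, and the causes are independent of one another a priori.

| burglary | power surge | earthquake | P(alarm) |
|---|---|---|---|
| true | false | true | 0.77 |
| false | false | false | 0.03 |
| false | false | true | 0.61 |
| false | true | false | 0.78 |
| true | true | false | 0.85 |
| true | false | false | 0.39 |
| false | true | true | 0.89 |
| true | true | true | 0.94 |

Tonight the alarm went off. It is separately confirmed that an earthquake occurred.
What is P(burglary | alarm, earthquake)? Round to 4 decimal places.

Numerator (weight on configurations with burglary): 0.057750 + 0.023500 = 0.081250
Normalizer over all consistent configurations: 0.61*0.9*0.75 + 0.89*0.9*0.25 + 0.77*0.1*0.75 + 0.94*0.1*0.25 = 0.693250
P(burglary | alarm, earthquake) = 0.081250/0.693250 ≈ 0.1172

P(burglary | alarm, earthquake) ≈ 0.1172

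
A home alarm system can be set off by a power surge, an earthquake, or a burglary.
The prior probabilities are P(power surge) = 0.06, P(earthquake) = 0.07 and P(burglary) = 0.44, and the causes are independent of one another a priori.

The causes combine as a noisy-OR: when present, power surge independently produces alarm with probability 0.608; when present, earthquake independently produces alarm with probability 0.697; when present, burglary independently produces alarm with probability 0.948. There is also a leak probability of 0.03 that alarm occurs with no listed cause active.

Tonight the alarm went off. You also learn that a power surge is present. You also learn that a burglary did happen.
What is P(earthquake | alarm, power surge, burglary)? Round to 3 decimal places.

P(earthquake | alarm, power surge, burglary) ≈ 0.071

Under noisy-OR, P(alarm | causes) = 1 − (1−0.03)·∏(1−qᵢ) over the active causes.
P(alarm | power surge, burglary) = 0.980228*0.93 + 0.994009*0.07 = 0.911612 + 0.069581 = 0.981193
Of this, 0.069581 comes from 0.994009*0.07 (the earthquake=true cases).
P(earthquake | alarm, power surge, burglary) = 0.069581 / 0.981193 ≈ 0.071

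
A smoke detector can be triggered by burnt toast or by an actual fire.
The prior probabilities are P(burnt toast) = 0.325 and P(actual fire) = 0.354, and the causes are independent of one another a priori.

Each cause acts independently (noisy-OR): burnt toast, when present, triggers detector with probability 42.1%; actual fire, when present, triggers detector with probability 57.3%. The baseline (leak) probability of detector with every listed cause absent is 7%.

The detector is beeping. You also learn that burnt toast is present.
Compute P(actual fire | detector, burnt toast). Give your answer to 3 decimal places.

P(actual fire | detector, burnt toast) ≈ 0.478

Under noisy-OR, P(detector | causes) = 1 − (1−0.07)·∏(1−qᵢ) over the active causes.
Enumerate both values of actual fire and weight by the priors:
  P(detector | burnt toast) = 0.46153·0.646 + 0.770073·0.354
        = 0.298148 + 0.272606 = 0.570754
Keeping only the actual fire-present terms gives 0.272606, so
  P(actual fire | detector, burnt toast) = 0.272606 / 0.570754 ≈ 0.478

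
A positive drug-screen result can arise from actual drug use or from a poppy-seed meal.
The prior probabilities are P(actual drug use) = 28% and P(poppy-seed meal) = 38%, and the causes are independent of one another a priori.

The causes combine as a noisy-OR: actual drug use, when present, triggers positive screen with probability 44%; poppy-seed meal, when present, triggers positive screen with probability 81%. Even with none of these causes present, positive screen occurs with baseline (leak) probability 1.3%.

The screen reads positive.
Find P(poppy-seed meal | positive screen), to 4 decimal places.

P(poppy-seed meal | positive screen) ≈ 0.7919

Under noisy-OR, P(positive screen | causes) = 1 − (1−0.013)·∏(1−qᵢ) over the active causes.
For the numerator, keep only poppy-seed meal=true terms: 0.222292 + 0.095226 = 0.317518
The normalizing constant is 0.013*0.72*0.62 + 0.81247*0.72*0.38 + 0.44728*0.28*0.62 + 0.894983*0.28*0.38 = 0.400969
Posterior = 0.317518 / 0.400969 ≈ 0.7919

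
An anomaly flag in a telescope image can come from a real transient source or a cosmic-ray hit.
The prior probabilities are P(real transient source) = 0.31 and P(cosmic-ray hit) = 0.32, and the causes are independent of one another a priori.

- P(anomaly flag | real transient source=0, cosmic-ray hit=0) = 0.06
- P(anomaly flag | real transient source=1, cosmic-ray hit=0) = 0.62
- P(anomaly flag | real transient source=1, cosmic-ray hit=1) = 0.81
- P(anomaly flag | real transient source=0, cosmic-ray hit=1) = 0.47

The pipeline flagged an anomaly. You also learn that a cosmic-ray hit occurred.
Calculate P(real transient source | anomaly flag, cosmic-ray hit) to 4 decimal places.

For the numerator, keep only real transient source=true terms: 0.81*0.31 = 0.251100
Normalizer over all consistent configurations: 0.47*0.69 + 0.81*0.31 = 0.575400
Posterior = 0.251100 / 0.575400 ≈ 0.4364

P(real transient source | anomaly flag, cosmic-ray hit) ≈ 0.4364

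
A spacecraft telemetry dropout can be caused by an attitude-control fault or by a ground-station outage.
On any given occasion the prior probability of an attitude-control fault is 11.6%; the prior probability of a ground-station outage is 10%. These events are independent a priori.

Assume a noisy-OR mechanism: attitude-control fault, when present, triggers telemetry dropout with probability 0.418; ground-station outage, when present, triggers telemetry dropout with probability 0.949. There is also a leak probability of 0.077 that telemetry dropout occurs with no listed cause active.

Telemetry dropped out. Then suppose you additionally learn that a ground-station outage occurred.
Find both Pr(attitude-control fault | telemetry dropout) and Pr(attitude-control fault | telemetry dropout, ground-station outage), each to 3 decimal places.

Pr(attitude-control fault | telemetry dropout) ≈ 0.291; Pr(attitude-control fault | telemetry dropout, ground-station outage) ≈ 0.118

Under noisy-OR, P(telemetry dropout | causes) = 1 − (1−0.077)·∏(1−qᵢ) over the active causes.
P(telemetry dropout) = 0.077*0.884*0.9 + 0.952927*0.884*0.1 + 0.462814*0.116*0.9 + 0.972604*0.116*0.1 = 0.061261 + 0.084239 + 0.048318 + 0.011282 = 0.205100
Of this, 0.059600 comes from 0.048318 + 0.011282 (the attitude-control fault=true cases).
So P(attitude-control fault | telemetry dropout) = 0.059600/0.205100 ≈ 0.291.

With the extra evidence:
For the numerator, keep only attitude-control fault=true terms: 0.972604*0.116 = 0.112822
Denominator P(telemetry dropout | ground-station outage): 0.952927*0.884 + 0.972604*0.116 = 0.955209
Posterior = 0.112822 / 0.955209 ≈ 0.118
The drop from 0.291 to 0.118 is the explaining-away (discounting) effect.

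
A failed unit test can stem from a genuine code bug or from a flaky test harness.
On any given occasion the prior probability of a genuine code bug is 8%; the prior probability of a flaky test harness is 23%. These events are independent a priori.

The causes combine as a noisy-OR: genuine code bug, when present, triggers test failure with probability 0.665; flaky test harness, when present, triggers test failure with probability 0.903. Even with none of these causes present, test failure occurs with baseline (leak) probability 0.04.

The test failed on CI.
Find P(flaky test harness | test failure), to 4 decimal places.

P(flaky test harness | test failure) ≈ 0.7494

Under noisy-OR, P(test failure | causes) = 1 − (1−0.04)·∏(1−qᵢ) over the active causes.
Sum P(test failure|·) weighted by the priors over the 4 (genuine code bug, flaky test harness) configurations:
  P(test failure) = 0.04×0.92×0.77 + 0.90688×0.92×0.23 + 0.6784×0.08×0.77 + 0.968805×0.08×0.23
        = 0.028336 + 0.191896 + 0.041789 + 0.017826 = 0.279847
Configurations with flaky test harness contribute 0.209722, so
  P(flaky test harness | test failure) = 0.209722 / 0.279847 ≈ 0.7494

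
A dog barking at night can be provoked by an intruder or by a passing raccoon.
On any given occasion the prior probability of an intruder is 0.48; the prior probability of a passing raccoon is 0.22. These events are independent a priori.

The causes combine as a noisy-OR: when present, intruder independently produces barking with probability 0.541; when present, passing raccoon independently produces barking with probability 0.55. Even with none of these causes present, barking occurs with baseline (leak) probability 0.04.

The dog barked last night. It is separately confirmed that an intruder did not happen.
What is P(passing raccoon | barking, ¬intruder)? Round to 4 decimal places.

Under noisy-OR, P(barking | causes) = 1 − (1−0.04)·∏(1−qᵢ) over the active causes.
P(barking | ¬intruder) = 0.04×0.78 + 0.568×0.22 = 0.031200 + 0.124960 = 0.156160
Of this, 0.124960 comes from 0.568×0.22 (the passing raccoon=true cases).
P(passing raccoon | barking, ¬intruder) = 0.124960 / 0.156160 ≈ 0.8002

P(passing raccoon | barking, ¬intruder) ≈ 0.8002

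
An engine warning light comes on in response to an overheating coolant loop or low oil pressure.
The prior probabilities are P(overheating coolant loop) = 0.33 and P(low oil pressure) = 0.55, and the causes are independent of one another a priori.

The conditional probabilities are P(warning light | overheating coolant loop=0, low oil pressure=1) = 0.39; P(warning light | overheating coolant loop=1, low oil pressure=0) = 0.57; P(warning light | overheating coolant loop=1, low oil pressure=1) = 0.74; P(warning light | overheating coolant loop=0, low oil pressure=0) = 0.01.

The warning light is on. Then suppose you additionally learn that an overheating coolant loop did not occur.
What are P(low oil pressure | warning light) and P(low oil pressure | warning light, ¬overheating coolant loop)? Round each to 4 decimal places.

Sum P(warning light|·) weighted by the priors over the 4 (overheating coolant loop, low oil pressure) configurations:
  P(warning light) = 0.01·0.67·0.45 + 0.39·0.67·0.55 + 0.57·0.33·0.45 + 0.74·0.33·0.55
        = 0.003015 + 0.143715 + 0.084645 + 0.134310 = 0.365685
The terms with low oil pressure present sum to 0.278025, so
  P(low oil pressure | warning light) = 0.278025 / 0.365685 ≈ 0.7603

With the extra evidence:
P(warning light | ¬overheating coolant loop) = 0.01*0.45 + 0.39*0.55 = 0.004500 + 0.214500 = 0.219000
The low oil pressure-present share is 0.39*0.55 = 0.214500.
So P(low oil pressure | warning light, ¬overheating coolant loop) = 0.214500/0.219000 ≈ 0.9795.
Ruling out overheating coolant loop raises the posterior on low oil pressure — the flip side of explaining away.

P(low oil pressure | warning light) ≈ 0.7603; P(low oil pressure | warning light, ¬overheating coolant loop) ≈ 0.9795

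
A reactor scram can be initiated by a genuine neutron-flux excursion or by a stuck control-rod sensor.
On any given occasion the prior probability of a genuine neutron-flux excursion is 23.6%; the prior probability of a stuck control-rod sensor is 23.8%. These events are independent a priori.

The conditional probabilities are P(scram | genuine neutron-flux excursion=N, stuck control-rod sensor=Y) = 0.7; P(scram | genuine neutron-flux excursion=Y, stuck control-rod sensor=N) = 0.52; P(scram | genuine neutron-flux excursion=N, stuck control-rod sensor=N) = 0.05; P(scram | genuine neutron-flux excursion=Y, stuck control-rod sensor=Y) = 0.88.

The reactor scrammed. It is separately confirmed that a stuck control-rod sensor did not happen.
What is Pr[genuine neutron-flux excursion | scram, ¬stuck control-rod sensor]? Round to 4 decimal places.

Pr[genuine neutron-flux excursion | scram, ¬stuck control-rod sensor] ≈ 0.7626

Sum P(scram|·) weighted by the priors over both values of genuine neutron-flux excursion:
  P(scram | ¬stuck control-rod sensor) = 0.05×0.764 + 0.52×0.236
        = 0.038200 + 0.122720 = 0.160920
Configurations with genuine neutron-flux excursion contribute 0.122720, so
  P(genuine neutron-flux excursion | scram, ¬stuck control-rod sensor) = 0.122720 / 0.160920 ≈ 0.7626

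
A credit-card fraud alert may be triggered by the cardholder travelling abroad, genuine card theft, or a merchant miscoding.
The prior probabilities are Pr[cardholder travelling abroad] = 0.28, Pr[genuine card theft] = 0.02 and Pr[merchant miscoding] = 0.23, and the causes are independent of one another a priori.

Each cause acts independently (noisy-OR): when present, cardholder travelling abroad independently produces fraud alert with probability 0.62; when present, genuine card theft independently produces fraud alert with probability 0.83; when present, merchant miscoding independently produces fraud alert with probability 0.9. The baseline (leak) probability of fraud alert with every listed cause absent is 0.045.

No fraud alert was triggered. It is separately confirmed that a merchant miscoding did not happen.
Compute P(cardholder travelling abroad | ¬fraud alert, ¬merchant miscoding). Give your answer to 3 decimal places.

Under noisy-OR, P(fraud alert | causes) = 1 − (1−0.045)·∏(1−qᵢ) over the active causes.
P(¬fraud alert | ¬merchant miscoding) = 0.955·0.72·0.98 + 0.16235·0.72·0.02 + 0.3629·0.28·0.98 + 0.061693·0.28·0.02 = 0.673848 + 0.002338 + 0.099580 + 0.000345 = 0.776111
Restricting to configurations with cardholder travelling abroad present: 0.099580 + 0.000345 = 0.099925.
Hence the posterior is 0.099925/0.776111 ≈ 0.129.

P(cardholder travelling abroad | ¬fraud alert, ¬merchant miscoding) ≈ 0.129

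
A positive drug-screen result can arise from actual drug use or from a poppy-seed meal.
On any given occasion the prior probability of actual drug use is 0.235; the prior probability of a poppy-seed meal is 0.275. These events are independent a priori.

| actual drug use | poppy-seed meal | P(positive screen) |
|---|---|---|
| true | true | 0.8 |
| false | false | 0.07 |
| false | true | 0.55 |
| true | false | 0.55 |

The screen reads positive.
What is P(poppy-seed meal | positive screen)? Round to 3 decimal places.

P(poppy-seed meal | positive screen) ≈ 0.558

For the numerator, keep only poppy-seed meal=true terms: 0.115706 + 0.051700 = 0.167406
Normalizer over all consistent configurations: 0.07*0.765*0.725 + 0.55*0.765*0.275 + 0.55*0.235*0.725 + 0.8*0.235*0.275 = 0.299936
P(poppy-seed meal | positive screen) = 0.167406/0.299936 ≈ 0.558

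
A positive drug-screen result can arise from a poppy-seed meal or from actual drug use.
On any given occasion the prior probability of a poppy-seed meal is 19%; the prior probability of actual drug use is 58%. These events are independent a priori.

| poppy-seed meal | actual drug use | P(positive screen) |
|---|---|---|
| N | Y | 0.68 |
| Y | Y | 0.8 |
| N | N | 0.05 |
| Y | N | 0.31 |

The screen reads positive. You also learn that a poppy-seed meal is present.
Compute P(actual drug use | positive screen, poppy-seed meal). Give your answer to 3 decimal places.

Weight on actual drug use=true, given the evidence: 0.8×0.58 = 0.464000
Normalizer over all consistent configurations: 0.31×0.42 + 0.8×0.58 = 0.594200
Posterior = 0.464000 / 0.594200 ≈ 0.781

P(actual drug use | positive screen, poppy-seed meal) ≈ 0.781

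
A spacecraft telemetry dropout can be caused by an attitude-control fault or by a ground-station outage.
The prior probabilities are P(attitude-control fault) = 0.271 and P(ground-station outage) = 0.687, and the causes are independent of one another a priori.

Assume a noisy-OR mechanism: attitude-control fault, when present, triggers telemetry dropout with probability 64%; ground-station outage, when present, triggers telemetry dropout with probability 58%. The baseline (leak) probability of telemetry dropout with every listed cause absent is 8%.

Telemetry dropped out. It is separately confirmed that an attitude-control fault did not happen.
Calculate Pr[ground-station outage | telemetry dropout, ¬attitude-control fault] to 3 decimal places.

Pr[ground-station outage | telemetry dropout, ¬attitude-control fault] ≈ 0.944

Under noisy-OR, P(telemetry dropout | causes) = 1 − (1−0.08)·∏(1−qᵢ) over the active causes.
P(telemetry dropout | ¬attitude-control fault) = 0.08·0.313 + 0.6136·0.687 = 0.025040 + 0.421543 = 0.446583
The ground-station outage-present share is 0.6136·0.687 = 0.421543.
P(ground-station outage | telemetry dropout, ¬attitude-control fault) = 0.421543 / 0.446583 ≈ 0.944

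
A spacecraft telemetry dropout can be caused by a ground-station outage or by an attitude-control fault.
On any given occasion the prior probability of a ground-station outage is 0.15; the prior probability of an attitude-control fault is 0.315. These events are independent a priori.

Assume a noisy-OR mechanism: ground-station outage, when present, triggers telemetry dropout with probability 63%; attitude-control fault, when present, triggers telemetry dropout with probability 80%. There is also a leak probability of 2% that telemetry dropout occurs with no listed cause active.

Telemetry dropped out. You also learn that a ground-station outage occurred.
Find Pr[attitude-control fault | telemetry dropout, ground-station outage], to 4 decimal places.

Pr[attitude-control fault | telemetry dropout, ground-station outage] ≈ 0.4009

Under noisy-OR, P(telemetry dropout | causes) = 1 − (1−0.02)·∏(1−qᵢ) over the active causes.
P(telemetry dropout | ground-station outage) = 0.6374×0.685 + 0.92748×0.315 = 0.436619 + 0.292156 = 0.728775
The attitude-control fault-present share is 0.92748×0.315 = 0.292156.
So P(attitude-control fault | telemetry dropout, ground-station outage) = 0.292156/0.728775 ≈ 0.4009.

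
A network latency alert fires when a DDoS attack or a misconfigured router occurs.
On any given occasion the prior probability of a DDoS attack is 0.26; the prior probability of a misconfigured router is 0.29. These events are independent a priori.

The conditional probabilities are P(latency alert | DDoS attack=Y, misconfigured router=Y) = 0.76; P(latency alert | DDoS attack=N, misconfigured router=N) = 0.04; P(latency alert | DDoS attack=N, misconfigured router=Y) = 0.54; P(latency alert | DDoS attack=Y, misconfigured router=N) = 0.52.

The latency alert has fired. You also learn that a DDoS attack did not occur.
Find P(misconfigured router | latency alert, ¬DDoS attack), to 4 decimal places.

P(misconfigured router | latency alert, ¬DDoS attack) ≈ 0.8465

P(latency alert | ¬DDoS attack) = 0.04*0.71 + 0.54*0.29 = 0.028400 + 0.156600 = 0.185000
The misconfigured router-present share is 0.54*0.29 = 0.156600.
So P(misconfigured router | latency alert, ¬DDoS attack) = 0.156600/0.185000 ≈ 0.8465.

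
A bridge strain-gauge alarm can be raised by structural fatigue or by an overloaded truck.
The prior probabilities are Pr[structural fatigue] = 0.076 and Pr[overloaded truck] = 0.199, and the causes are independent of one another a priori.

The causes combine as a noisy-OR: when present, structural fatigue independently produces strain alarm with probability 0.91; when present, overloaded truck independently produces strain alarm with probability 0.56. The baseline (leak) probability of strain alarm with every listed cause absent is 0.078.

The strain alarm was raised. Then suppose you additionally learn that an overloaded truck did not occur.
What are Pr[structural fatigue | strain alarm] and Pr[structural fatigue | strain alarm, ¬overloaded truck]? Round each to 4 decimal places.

Under noisy-OR, P(strain alarm | causes) = 1 − (1−0.078)·∏(1−qᵢ) over the active causes.
Numerator (weight on configurations with structural fatigue): 0.055825 + 0.014572 = 0.070397
Denominator P(strain alarm): 0.078×0.924×0.801 + 0.59432×0.924×0.199 + 0.91702×0.076×0.801 + 0.963489×0.076×0.199 = 0.237408
P(structural fatigue | strain alarm) = 0.070397/0.237408 ≈ 0.2965

With the extra evidence:
For the numerator, keep only structural fatigue=true terms: 0.91702×0.076 = 0.069694
Denominator P(strain alarm | ¬overloaded truck): 0.078×0.924 + 0.91702×0.076 = 0.141766
P(structural fatigue | strain alarm, ¬overloaded truck) = 0.069694/0.141766 ≈ 0.4916

Pr[structural fatigue | strain alarm] ≈ 0.2965; Pr[structural fatigue | strain alarm, ¬overloaded truck] ≈ 0.4916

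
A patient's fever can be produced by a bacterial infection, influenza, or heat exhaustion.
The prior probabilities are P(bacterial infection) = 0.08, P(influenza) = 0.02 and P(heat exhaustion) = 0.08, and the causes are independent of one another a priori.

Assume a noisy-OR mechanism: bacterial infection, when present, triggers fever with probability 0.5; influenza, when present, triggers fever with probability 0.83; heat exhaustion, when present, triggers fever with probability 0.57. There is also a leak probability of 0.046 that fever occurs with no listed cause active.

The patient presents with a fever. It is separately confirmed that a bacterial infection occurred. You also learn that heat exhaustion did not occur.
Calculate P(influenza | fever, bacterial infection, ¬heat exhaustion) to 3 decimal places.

Under noisy-OR, P(fever | causes) = 1 − (1−0.046)·∏(1−qᵢ) over the active causes.
By total probability over both values of influenza:
  P(fever | bacterial infection, ¬heat exhaustion) = 0.523×0.98 + 0.91891×0.02
        = 0.512540 + 0.018378 = 0.530918
Keeping only the influenza-present terms gives 0.018378, so
  P(influenza | fever, bacterial infection, ¬heat exhaustion) = 0.018378 / 0.530918 ≈ 0.035

P(influenza | fever, bacterial infection, ¬heat exhaustion) ≈ 0.035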